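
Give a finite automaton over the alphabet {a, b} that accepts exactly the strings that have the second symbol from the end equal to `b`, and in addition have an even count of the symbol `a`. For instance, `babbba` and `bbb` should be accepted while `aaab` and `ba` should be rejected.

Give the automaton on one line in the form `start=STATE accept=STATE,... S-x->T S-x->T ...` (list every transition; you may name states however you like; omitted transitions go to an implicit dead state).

Run two small machines in parallel and take their product. One (7 states) tracks the last 2 symbols read; the other (2 states) tracks the count of `a`s modulo 2. Each combined state is a pair, one component from each; accept when both components accept. After merging equivalent states the machine shrinks.
A 6-state machine:
        a   b  
>  q0   q1  q2 
   q1   q0  q3 
   q2   q1  q4 
   q3   q5  q3 
 * q4   q1  q4 
 * q5   q1  q2 
(> = start, * = accepting)

start=q0 accept=q4,q5 q0-a->q1 q0-b->q2 q1-a->q0 q1-b->q3 q2-a->q1 q2-b->q4 q3-a->q5 q3-b->q3 q4-a->q1 q4-b->q4 q5-a->q1 q5-b->q2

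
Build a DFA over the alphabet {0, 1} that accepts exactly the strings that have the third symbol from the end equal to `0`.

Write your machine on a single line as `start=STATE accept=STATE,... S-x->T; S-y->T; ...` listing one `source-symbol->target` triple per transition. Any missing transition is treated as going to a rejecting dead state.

start=q0; accept=q7,q8,q9,q10; q0-0->q1; q0-1->q2; q1-0->q3; q1-1->q4; q2-0->q5; q2-1->q6; q3-0->q7; q3-1->q8; q4-0->q9; q4-1->q10; q5-0->q11; q5-1->q12; q6-0->q13; q6-1->q14; q7-0->q7; q7-1->q8; q8-0->q9; q8-1->q10; q9-0->q11; q9-1->q12; q10-0->q13; q10-1->q14; q11-0->q7; q11-1->q8; q12-0->q9; q12-1->q10; q13-0->q11; q13-1->q12; q14-0->q13; q14-1->q14

Because acceptance depends on a position counted from the end, the machine has to buffer the most recent 3 symbols. Make each state the string of the last up-to-3 symbols read; on input `x` shift the window left and append `x`. Accept when the buffered window has length 3 and begins with `0`.
With 15 states:
          0    1  
>  q0     q1   q2 
   q1     q3   q4 
   q2     q5   q6 
   q3     q7   q8 
   q4     q9  q10 
   q5    q11  q12 
   q6    q13  q14 
 * q7     q7   q8 
 * q8     q9  q10 
 * q9    q11  q12 
 * q10   q13  q14 
   q11    q7   q8 
   q12    q9  q10 
   q13   q11  q12 
   q14   q13  q14 
(> = start, * = accepting)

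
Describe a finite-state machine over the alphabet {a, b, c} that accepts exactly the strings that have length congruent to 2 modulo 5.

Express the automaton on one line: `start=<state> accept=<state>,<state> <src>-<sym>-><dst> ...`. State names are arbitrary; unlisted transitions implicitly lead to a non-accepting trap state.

start=q0 accept=q2 q0-a->q1 q0-b->q1 q0-c->q1 q1-a->q2 q1-b->q2 q1-c->q2 q2-a->q3 q2-b->q3 q2-c->q3 q3-a->q4 q3-b->q4 q3-c->q4 q4-a->q0 q4-b->q0 q4-c->q0

Only the length mod 5 matters, so use a 5-cycle: from any state, every input symbol moves to the next state, wrapping q4 back to q0. Mark q2 accepting.
A 5-state machine:
        a   b   c  
>  q0   q1  q1  q1 
   q1   q2  q2  q2 
 * q2   q3  q3  q3 
   q3   q4  q4  q4 
   q4   q0  q0  q0 
(> = start, * = accepting)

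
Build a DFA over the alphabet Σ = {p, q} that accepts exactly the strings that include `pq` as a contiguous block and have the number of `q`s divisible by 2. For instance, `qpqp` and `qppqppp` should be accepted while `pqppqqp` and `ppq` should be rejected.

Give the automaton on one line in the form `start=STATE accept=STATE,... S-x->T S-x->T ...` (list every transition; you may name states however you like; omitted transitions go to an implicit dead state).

start=S0 accept=S5 S0-p->S1 S0-q->S2 S1-p->S1 S1-q->S3 S2-p->S4 S2-q->S0 S3-p->S3 S3-q->S5 S4-p->S4 S4-q->S5 S5-p->S5 S5-q->S3

Handle the two conditions separately and then intersect. The first has 3 states tracking whether and how much of `pq` has been seen; the second has 2 states tracking the count of `q`s modulo 2. A product state is a pair (one from each), accepting exactly when both do.
        p   q  
>  S0   S1  S2 
   S1   S1  S3 
   S2   S4  S0 
   S3   S3  S5 
   S4   S4  S5 
 * S5   S5  S3 
(> = start, * = accepting)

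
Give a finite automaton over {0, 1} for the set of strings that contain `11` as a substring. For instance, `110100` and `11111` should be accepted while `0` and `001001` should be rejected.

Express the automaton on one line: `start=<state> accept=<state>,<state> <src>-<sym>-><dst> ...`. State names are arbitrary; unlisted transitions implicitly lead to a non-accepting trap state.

Track how much of `11` has been matched so far: state S0 is no progress, S2 is the absorbing accept state reached once `11` has occurred. Intermediate states record partial matches; on a mismatch, fall back to the longest reusable overlap.
3 states suffice.
        0   1  
>  S0   S0  S1 
   S1   S0  S2 
 * S2   S2  S2 
(> = start, * = accepting)

start=S0 accept=S2 S0-0->S0 S0-1->S1 S1-0->S0 S1-1->S2 S2-0->S2 S2-1->S2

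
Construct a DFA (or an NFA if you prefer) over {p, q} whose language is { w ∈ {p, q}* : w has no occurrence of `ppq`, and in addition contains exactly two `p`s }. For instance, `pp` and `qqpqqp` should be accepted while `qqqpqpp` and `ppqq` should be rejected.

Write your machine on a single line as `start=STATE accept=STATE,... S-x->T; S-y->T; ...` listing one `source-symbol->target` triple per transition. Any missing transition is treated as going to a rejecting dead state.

Handle the two conditions separately and then intersect. The first has 4 states tracking partial matches of the forbidden pattern `ppq`; the second has 4 states tracking the count of `p`s, saturating at 3. A product state is a pair (one from each), accepting exactly when both do.
11 states suffice.
       p  q 
>  A   B  A 
   B   C  D 
 * C   E  F 
   D   G  D 
   E   E  H 
   F   H  F 
 * G   E  I 
   H   H  H 
 * I   J  I 
   J   E  K 
   K   J  K 
(> = start, * = accepting)

start=A; accept=C,G,I; A-p->B; A-q->A; B-p->C; B-q->D; C-p->E; C-q->F; D-p->G; D-q->D; E-p->E; E-q->H; F-p->H; F-q->F; G-p->E; G-q->I; H-p->H; H-q->H; I-p->J; I-q->I; J-p->E; J-q->K; K-p->J; K-q->K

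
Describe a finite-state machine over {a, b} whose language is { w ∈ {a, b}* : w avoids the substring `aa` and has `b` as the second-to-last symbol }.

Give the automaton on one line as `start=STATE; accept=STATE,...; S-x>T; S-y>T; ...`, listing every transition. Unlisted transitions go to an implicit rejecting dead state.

start=s0; accept=s4,s5; s0-a>s1; s0-b>s2; s1-a>s3; s1-b>s2; s2-a>s4; s2-b>s5; s3-a>s3; s3-b>s3; s4-a>s3; s4-b>s2; s5-a>s4; s5-b>s5

Build one automaton per condition and run them in lockstep. One (3 states) tracks partial matches of the forbidden pattern `aa`; the other (7 states) tracks the last 2 symbols read. Each combined state is a pair, one component from each; accept when both components accept. Equivalent product states are then merged.
        a   b  
>  s0   s1  s2 
   s1   s3  s2 
   s2   s4  s5 
   s3   s3  s3 
 * s4   s3  s2 
 * s5   s4  s5 
(> = start, * = accepting)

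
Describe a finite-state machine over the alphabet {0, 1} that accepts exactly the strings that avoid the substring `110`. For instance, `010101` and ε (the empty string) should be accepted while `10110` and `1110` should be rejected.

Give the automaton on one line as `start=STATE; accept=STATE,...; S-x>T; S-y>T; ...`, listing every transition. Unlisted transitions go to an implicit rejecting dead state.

Track partial matches of the forbidden pattern `110`. State D is a dead state reached once `110` has occurred; every other state accepts. A means no part of `110` is currently matched.
With 4 states:
       0  1 
>* A   A  B 
 * B   A  C 
 * C   D  C 
   D   D  D 
(> = start, * = accepting)

start=A; accept=A,B,C; A-0>A; A-1>B; B-0>A; B-1>C; C-0>D; C-1>C; D-0>D; D-1>D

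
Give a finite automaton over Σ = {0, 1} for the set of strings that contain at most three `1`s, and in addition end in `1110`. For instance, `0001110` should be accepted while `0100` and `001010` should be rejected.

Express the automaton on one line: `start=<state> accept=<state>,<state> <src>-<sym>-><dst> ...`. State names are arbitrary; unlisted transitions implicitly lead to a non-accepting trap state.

start=q0 accept=q5 q0-0->q0 q0-1->q1 q1-0->q2 q1-1->q3 q2-0->q2 q2-1->q2 q3-0->q2 q3-1->q4 q4-0->q5 q4-1->q2 q5-0->q2 q5-1->q2

Build one automaton per condition and run them in lockstep. One (5 states) tracks the count of `1`s, saturating at 4; the other (5 states) tracks how much of the suffix `1110` has currently been matched. Each combined state is a pair, one component from each; accept when both components accept. Equivalent product states are then merged.
With 6 states:
        0   1  
>  q0   q0  q1 
   q1   q2  q3 
   q2   q2  q2 
   q3   q2  q4 
   q4   q5  q2 
 * q5   q2  q2 
(> = start, * = accepting)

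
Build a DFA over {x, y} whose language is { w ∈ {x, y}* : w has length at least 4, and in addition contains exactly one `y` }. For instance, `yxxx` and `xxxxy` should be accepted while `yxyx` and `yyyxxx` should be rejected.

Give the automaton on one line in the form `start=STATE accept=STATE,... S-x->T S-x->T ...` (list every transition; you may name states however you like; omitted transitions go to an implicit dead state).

Run two small machines in parallel and take their product. One (6 states) tracks the input length, saturating at 5; the other (3 states) tracks the count of `y`s, saturating at 2. Each combined state is a pair, one component from each; accept when both components accept.
A 15-state machine:
          x    y  
>  S0     S1   S2 
   S1     S3   S4 
   S2     S4   S5 
   S3     S6   S7 
   S4     S7   S8 
   S5     S8   S8 
   S6     S9  S10 
   S7    S10  S11 
   S8    S11  S11 
   S9    S12  S13 
 * S10   S13  S14 
   S11   S14  S14 
   S12   S12  S13 
 * S13   S13  S14 
   S14   S14  S14 
(> = start, * = accepting)

start=S0 accept=S10,S13 S0-x->S1 S0-y->S2 S1-x->S3 S1-y->S4 S2-x->S4 S2-y->S5 S3-x->S6 S3-y->S7 S4-x->S7 S4-y->S8 S5-x->S8 S5-y->S8 S6-x->S9 S6-y->S10 S7-x->S10 S7-y->S11 S8-x->S11 S8-y->S11 S9-x->S12 S9-y->S13 S10-x->S13 S10-y->S14 S11-x->S14 S11-y->S14 S12-x->S12 S12-y->S13 S13-x->S13 S13-y->S14 S14-x->S14 S14-y->S14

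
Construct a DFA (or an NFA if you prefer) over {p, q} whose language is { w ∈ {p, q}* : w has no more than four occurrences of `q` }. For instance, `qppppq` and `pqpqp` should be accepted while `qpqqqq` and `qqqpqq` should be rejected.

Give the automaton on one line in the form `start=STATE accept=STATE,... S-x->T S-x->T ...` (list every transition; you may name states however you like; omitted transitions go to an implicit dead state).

Count `q`s, saturating at 5: states s0 through s4 mean 0 through 4 `q`s seen; s5 means more than 4. Each `q` increments (capped at s5); other symbols loop. Accept from {s0, s1, s2, s3, s4}.
A 6-state machine:
        p   q  
>* s0   s0  s1 
 * s1   s1  s2 
 * s2   s2  s3 
 * s3   s3  s4 
 * s4   s4  s5 
   s5   s5  s5 
(> = start, * = accepting)

start=s0 accept=s0,s1,s2,s3,s4 s0-p->s0 s0-q->s1 s1-p->s1 s1-q->s2 s2-p->s2 s2-q->s3 s3-p->s3 s3-q->s4 s4-p->s4 s4-q->s5 s5-p->s5 s5-q->s5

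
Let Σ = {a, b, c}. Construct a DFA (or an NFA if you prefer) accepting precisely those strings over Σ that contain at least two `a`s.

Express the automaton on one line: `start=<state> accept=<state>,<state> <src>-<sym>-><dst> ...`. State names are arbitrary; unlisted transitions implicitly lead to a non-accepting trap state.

Only the number of `a`s matters, and only up to 3. Make a chain q0 → q1 → q2 → q3 advanced by each `a` (with q3 absorbing); every other symbol self-loops. The accepting set is {q2, q3}.
        a   b   c  
>  q0   q1  q0  q0 
   q1   q2  q1  q1 
 * q2   q3  q2  q2 
 * q3   q3  q3  q3 
(> = start, * = accepting)

start=q0 accept=q2,q3 q0-a->q1 q0-b->q0 q0-c->q0 q1-a->q2 q1-b->q1 q1-c->q1 q2-a->q3 q2-b->q2 q2-c->q2 q3-a->q3 q3-b->q3 q3-c->q3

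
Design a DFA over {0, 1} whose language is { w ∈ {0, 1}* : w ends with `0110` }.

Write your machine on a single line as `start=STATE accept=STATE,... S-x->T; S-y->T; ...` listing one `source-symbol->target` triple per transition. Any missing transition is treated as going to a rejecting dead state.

Remember how much of `0110` the current input suffix matches. State A means no match yet; B means the last symbol is `0`; C means the last 2 symbols are `01`; D means the last 3 symbols are `011`; E means the last 4 symbols are `0110`. Only E accepts. On a mismatch, fall back to the longest proper suffix that is still a prefix of `0110`.
A 5-state machine:
       0  1 
>  A   B  A 
   B   B  C 
   C   B  D 
   D   E  A 
 * E   B  C 
(> = start, * = accepting)

start=A; accept=E; A-0->B; A-1->A; B-0->B; B-1->C; C-0->B; C-1->D; D-0->E; D-1->A; E-0->B; E-1->C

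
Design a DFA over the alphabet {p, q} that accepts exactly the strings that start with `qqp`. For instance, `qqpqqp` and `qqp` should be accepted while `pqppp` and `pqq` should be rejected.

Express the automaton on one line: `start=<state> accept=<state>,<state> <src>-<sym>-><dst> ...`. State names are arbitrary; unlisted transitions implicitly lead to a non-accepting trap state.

Check the first 3 symbols one by one: A through C record how many have matched `qqp` so far; any wrong symbol goes to the dead state E. After all 3 match we enter the accepting sink D.
5 states suffice.
       p  q 
>  A   E  B 
   B   E  C 
   C   D  E 
 * D   D  D 
   E   E  E 
(> = start, * = accepting)

start=A accept=D A-p->E A-q->B B-p->E B-q->C C-p->D C-q->E D-p->D D-q->D E-p->E E-q->E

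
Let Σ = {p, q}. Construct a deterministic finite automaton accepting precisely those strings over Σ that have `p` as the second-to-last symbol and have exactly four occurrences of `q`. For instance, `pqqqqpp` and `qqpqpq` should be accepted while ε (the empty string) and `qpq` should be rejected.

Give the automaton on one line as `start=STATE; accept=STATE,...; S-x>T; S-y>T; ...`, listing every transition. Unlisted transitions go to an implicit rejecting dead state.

Run two small machines in parallel and take their product. The first has 7 states tracking the last 2 symbols read; the second has 6 states tracking the count of `q`s, saturating at 5. A product state is a pair (one from each), accepting exactly when both do. Minimizing collapses redundant product states.
10 states suffice.
        p   q  
>  S0   S0  S1 
   S1   S1  S2 
   S2   S2  S3 
   S3   S4  S5 
   S4   S4  S6 
   S5   S7  S8 
 * S6   S7  S8 
   S7   S9  S8 
   S8   S8  S8 
 * S9   S9  S8 
(> = start, * = accepting)

start=S0; accept=S6,S9; S0-p>S0; S0-q>S1; S1-p>S1; S1-q>S2; S2-p>S2; S2-q>S3; S3-p>S4; S3-q>S5; S4-p>S4; S4-q>S6; S5-p>S7; S5-q>S8; S6-p>S7; S6-q>S8; S7-p>S9; S7-q>S8; S8-p>S8; S8-q>S8; S9-p>S9; S9-q>S8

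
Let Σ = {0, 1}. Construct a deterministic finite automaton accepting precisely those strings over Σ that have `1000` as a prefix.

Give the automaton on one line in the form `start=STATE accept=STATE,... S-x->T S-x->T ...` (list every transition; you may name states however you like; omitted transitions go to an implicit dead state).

start=A accept=E A-0->F A-1->B B-0->C B-1->F C-0->D C-1->F D-0->E D-1->F E-0->E E-1->E F-0->F F-1->F

Check the first 4 symbols one by one: A through D record how many have matched `1000` so far; any wrong symbol goes to the dead state F. After all 4 match we enter the accepting sink E.
       0  1 
>  A   F  B 
   B   C  F 
   C   D  F 
   D   E  F 
 * E   E  E 
   F   F  F 
(> = start, * = accepting)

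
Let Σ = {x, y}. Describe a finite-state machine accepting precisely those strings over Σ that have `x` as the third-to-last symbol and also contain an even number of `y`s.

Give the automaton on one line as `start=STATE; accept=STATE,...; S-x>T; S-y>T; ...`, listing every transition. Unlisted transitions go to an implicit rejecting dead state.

start=q0; accept=q6,q7,q10,q11; q0-x>q1; q0-y>q2; q1-x>q3; q1-y>q4; q2-x>q5; q2-y>q0; q3-x>q6; q3-y>q4; q4-x>q5; q4-y>q7; q5-x>q8; q5-y>q9; q6-x>q6; q6-y>q4; q7-x>q1; q7-y>q2; q8-x>q8; q8-y>q10; q9-x>q11; q9-y>q2; q10-x>q11; q10-y>q2; q11-x>q3; q11-y>q4

Handle the two conditions separately and then intersect. One (15 states) tracks the last 3 symbols read; the other (2 states) tracks the count of `y`s modulo 2. Each combined state is a pair, one component from each; accept when both components accept. Equivalent product states are then merged.
With 12 states:
          x    y  
>  q0     q1   q2 
   q1     q3   q4 
   q2     q5   q0 
   q3     q6   q4 
   q4     q5   q7 
   q5     q8   q9 
 * q6     q6   q4 
 * q7     q1   q2 
   q8     q8  q10 
   q9    q11   q2 
 * q10   q11   q2 
 * q11    q3   q4 
(> = start, * = accepting)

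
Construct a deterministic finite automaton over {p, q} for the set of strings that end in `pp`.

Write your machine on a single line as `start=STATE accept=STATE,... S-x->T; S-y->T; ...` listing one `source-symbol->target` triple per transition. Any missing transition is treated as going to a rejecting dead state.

Let each state record the length of the longest suffix of the input read so far that is also a prefix of `pp`. S1 means the last symbol is `p`; S2 means the last 2 symbols are `pp`. Accept only at S2, where the string currently ends in `pp`.
        p   q  
>  S0   S1  S0 
   S1   S2  S0 
 * S2   S2  S0 
(> = start, * = accepting)

start=S0; accept=S2; S0-p->S1; S0-q->S0; S1-p->S2; S1-q->S0; S2-p->S2; S2-q->S0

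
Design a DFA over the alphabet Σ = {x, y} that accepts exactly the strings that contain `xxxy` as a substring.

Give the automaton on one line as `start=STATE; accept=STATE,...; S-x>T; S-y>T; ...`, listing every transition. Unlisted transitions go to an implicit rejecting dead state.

States q0..q3 record the length of the longest prefix of `xxxy` that matches the current input suffix. Reaching q4 means `xxxy` has been seen, and we stay there forever. Accept from q4.
        x   y  
>  q0   q1  q0 
   q1   q2  q0 
   q2   q3  q0 
   q3   q3  q4 
 * q4   q4  q4 
(> = start, * = accepting)

start=q0; accept=q4; q0-x>q1; q0-y>q0; q1-x>q2; q1-y>q0; q2-x>q3; q2-y>q0; q3-x>q3; q3-y>q4; q4-x>q4; q4-y>q4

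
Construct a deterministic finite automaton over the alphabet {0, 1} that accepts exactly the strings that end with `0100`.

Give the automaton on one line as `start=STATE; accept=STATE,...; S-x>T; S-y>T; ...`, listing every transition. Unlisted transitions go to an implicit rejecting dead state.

Remember how much of `0100` the current input suffix matches. State q0 means no match yet; q1 means the last symbol is `0`; q2 means the last 2 symbols are `01`; q3 means the last 3 symbols are `010`; q4 means the last 4 symbols are `0100`. Only q4 accepts. On a mismatch, fall back to the longest proper suffix that is still a prefix of `0100`.
5 states suffice.
        0   1  
>  q0   q1  q0 
   q1   q1  q2 
   q2   q3  q0 
   q3   q4  q2 
 * q4   q1  q2 
(> = start, * = accepting)

start=q0; accept=q4; q0-0>q1; q0-1>q0; q1-0>q1; q1-1>q2; q2-0>q3; q2-1>q0; q3-0>q4; q3-1>q2; q4-0>q1; q4-1>q2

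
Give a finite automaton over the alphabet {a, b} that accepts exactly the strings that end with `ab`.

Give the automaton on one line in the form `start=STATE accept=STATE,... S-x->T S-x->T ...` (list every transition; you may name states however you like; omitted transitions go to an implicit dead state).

start=q0 accept=q2 q0-a->q1 q0-b->q0 q1-a->q1 q1-b->q2 q2-a->q1 q2-b->q0

Let each state record the length of the longest suffix of the input read so far that is also a prefix of `ab`. q1 means the last symbol is `a`; q2 means the last 2 symbols are `ab`. Accept only at q2, where the string currently ends in `ab`.
With 3 states:
        a   b  
>  q0   q1  q0 
   q1   q1  q2 
 * q2   q1  q0 
(> = start, * = accepting)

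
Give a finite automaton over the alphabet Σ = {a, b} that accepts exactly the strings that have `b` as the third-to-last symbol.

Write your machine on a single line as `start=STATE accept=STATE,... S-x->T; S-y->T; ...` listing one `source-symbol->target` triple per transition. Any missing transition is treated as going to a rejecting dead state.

start=s0; accept=s11,s12,s13,s14; s0-a->s1; s0-b->s2; s1-a->s3; s1-b->s4; s2-a->s5; s2-b->s6; s3-a->s7; s3-b->s8; s4-a->s9; s4-b->s10; s5-a->s11; s5-b->s12; s6-a->s13; s6-b->s14; s7-a->s7; s7-b->s8; s8-a->s9; s8-b->s10; s9-a->s11; s9-b->s12; s10-a->s13; s10-b->s14; s11-a->s7; s11-b->s8; s12-a->s9; s12-b->s10; s13-a->s11; s13-b->s12; s14-a->s13; s14-b->s14

Because acceptance depends on a position counted from the end, the machine has to buffer the most recent 3 symbols. Make each state the string of the last up-to-3 symbols read; on input `x` shift the window left and append `x`. Accept when the buffered window has length 3 and begins with `b`.
With 15 states:
          a    b  
>  s0     s1   s2 
   s1     s3   s4 
   s2     s5   s6 
   s3     s7   s8 
   s4     s9  s10 
   s5    s11  s12 
   s6    s13  s14 
   s7     s7   s8 
   s8     s9  s10 
   s9    s11  s12 
   s10   s13  s14 
 * s11    s7   s8 
 * s12    s9  s10 
 * s13   s11  s12 
 * s14   s13  s14 
(> = start, * = accepting)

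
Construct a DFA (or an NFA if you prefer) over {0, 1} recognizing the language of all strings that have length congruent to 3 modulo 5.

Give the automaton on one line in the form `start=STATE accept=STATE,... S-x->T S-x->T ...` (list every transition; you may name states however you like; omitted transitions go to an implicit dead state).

start=s0 accept=s3 s0-0->s1 s0-1->s1 s1-0->s2 s1-1->s2 s2-0->s3 s2-1->s3 s3-0->s4 s3-1->s4 s4-0->s0 s4-1->s0

Count input length modulo 5: every symbol advances one step around the cycle s0 → s1 → s2 → s3 → s4 → s0. Accept at s3.
        0   1  
>  s0   s1  s1 
   s1   s2  s2 
   s2   s3  s3 
 * s3   s4  s4 
   s4   s0  s0 
(> = start, * = accepting)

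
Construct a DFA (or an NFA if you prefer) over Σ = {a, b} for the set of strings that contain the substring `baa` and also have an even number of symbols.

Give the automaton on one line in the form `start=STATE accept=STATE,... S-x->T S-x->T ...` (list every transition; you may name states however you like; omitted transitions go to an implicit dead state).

start=q0 accept=q7 q0-a->q1 q0-b->q2 q1-a->q0 q1-b->q3 q2-a->q4 q2-b->q3 q3-a->q5 q3-b->q2 q4-a->q6 q4-b->q2 q5-a->q7 q5-b->q3 q6-a->q7 q6-b->q7 q7-a->q6 q7-b->q6

Run two small machines in parallel and take their product. One (4 states) tracks whether and how much of `baa` has been seen; the other (2 states) tracks the input length modulo 2. Each combined state is a pair, one component from each; accept when both components accept.
8 states suffice.
        a   b  
>  q0   q1  q2 
   q1   q0  q3 
   q2   q4  q3 
   q3   q5  q2 
   q4   q6  q2 
   q5   q7  q3 
   q6   q7  q7 
 * q7   q6  q6 
(> = start, * = accepting)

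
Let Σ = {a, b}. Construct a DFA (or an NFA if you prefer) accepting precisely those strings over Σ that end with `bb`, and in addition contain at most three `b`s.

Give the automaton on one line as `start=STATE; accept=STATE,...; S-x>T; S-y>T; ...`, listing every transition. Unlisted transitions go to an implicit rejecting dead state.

Build one automaton per condition and run them in lockstep. One (3 states) tracks how much of the suffix `bb` has currently been matched; the other (5 states) tracks the count of `b`s, saturating at 4. Each combined state is a pair, one component from each; accept when both components accept. After merging equivalent states the machine shrinks.
        a   b  
>  s0   s0  s1 
   s1   s2  s3 
   s2   s2  s4 
 * s3   s5  s6 
   s4   s5  s6 
   s5   s5  s5 
 * s6   s5  s5 
(> = start, * = accepting)

start=s0; accept=s3,s6; s0-a>s0; s0-b>s1; s1-a>s2; s1-b>s3; s2-a>s2; s2-b>s4; s3-a>s5; s3-b>s6; s4-a>s5; s4-b>s6; s5-a>s5; s5-b>s5; s6-a>s5; s6-b>s5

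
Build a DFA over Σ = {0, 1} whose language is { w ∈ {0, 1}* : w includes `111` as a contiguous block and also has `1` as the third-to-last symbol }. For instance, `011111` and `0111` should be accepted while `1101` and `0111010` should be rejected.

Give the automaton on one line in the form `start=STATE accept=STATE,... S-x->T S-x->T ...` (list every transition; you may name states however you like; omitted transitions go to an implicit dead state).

Handle the two conditions separately and then intersect. The first has 4 states tracking whether and how much of `111` has been seen; the second has 15 states tracking the last 3 symbols read. A product state is a pair (one from each), accepting exactly when both do.
22 states suffice.
          0    1  
>  S0     S1   S2 
   S1     S3   S4 
   S2     S5   S6 
   S3     S7   S8 
   S4     S9  S10 
   S5    S11  S12 
   S6    S13  S14 
   S7     S7   S8 
   S8     S9  S10 
   S9    S11  S12 
   S10   S13  S14 
   S11    S7   S8 
   S12    S9  S10 
   S13   S11  S12 
 * S14   S15  S14 
 * S15   S16  S17 
 * S16   S18  S19 
 * S17   S20  S21 
   S18   S18  S19 
   S19   S20  S21 
   S20   S16  S17 
   S21   S15  S14 
(> = start, * = accepting)

start=S0 accept=S14,S15,S16,S17 S0-0->S1 S0-1->S2 S1-0->S3 S1-1->S4 S2-0->S5 S2-1->S6 S3-0->S7 S3-1->S8 S4-0->S9 S4-1->S10 S5-0->S11 S5-1->S12 S6-0->S13 S6-1->S14 S7-0->S7 S7-1->S8 S8-0->S9 S8-1->S10 S9-0->S11 S9-1->S12 S10-0->S13 S10-1->S14 S11-0->S7 S11-1->S8 S12-0->S9 S12-1->S10 S13-0->S11 S13-1->S12 S14-0->S15 S14-1->S14 S15-0->S16 S15-1->S17 S16-0->S18 S16-1->S19 S17-0->S20 S17-1->S21 S18-0->S18 S18-1->S19 S19-0->S20 S19-1->S21 S20-0->S16 S20-1->S17 S21-0->S15 S21-1->S14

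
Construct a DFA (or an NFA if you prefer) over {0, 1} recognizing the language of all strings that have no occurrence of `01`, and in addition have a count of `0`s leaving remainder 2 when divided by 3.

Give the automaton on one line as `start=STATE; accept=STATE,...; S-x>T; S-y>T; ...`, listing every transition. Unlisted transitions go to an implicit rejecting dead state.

start=q0; accept=q2; q0-0>q1; q0-1>q0; q1-0>q2; q1-1>q3; q2-0>q4; q2-1>q3; q3-0>q3; q3-1>q3; q4-0>q1; q4-1>q3

Build one automaton per condition and run them in lockstep. The first has 3 states tracking partial matches of the forbidden pattern `01`; the second has 3 states tracking the count of `0`s modulo 3. A product state is a pair (one from each), accepting exactly when both do. After merging equivalent states the machine shrinks.
5 states suffice.
        0   1  
>  q0   q1  q0 
   q1   q2  q3 
 * q2   q4  q3 
   q3   q3  q3 
   q4   q1  q3 
(> = start, * = accepting)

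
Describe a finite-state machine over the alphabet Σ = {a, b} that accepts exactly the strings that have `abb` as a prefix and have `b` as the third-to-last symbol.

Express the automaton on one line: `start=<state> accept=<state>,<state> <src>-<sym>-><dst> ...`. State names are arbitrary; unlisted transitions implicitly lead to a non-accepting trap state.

start=S0 accept=S5,S6,S7,S8 S0-a->S1 S0-b->S2 S1-a->S2 S1-b->S3 S2-a->S2 S2-b->S2 S3-a->S2 S3-b->S4 S4-a->S5 S4-b->S6 S5-a->S7 S5-b->S8 S6-a->S5 S6-b->S6 S7-a->S9 S7-b->S10 S8-a->S11 S8-b->S4 S9-a->S9 S9-b->S10 S10-a->S11 S10-b->S4 S11-a->S7 S11-b->S8

Handle the two conditions separately and then intersect. The first has 5 states tracking whether the input so far still matches the prefix `abb`; the second has 15 states tracking the last 3 symbols read. A product state is a pair (one from each), accepting exactly when both do. Minimizing collapses redundant product states.
With 12 states:
          a    b  
>  S0     S1   S2 
   S1     S2   S3 
   S2     S2   S2 
   S3     S2   S4 
   S4     S5   S6 
 * S5     S7   S8 
 * S6     S5   S6 
 * S7     S9  S10 
 * S8    S11   S4 
   S9     S9  S10 
   S10   S11   S4 
   S11    S7   S8 
(> = start, * = accepting)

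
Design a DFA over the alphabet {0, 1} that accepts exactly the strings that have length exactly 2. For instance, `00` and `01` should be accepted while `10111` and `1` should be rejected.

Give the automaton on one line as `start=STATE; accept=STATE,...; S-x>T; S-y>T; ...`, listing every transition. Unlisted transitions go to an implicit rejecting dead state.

Count input length up to 3: every symbol moves from s0 toward s3, which means 'more than 2' and absorbs. Accept from {s2}.
With 4 states:
        0   1  
>  s0   s1  s1 
   s1   s2  s2 
 * s2   s3  s3 
   s3   s3  s3 
(> = start, * = accepting)

start=s0; accept=s2; s0-0>s1; s0-1>s1; s1-0>s2; s1-1>s2; s2-0>s3; s2-1>s3; s3-0>s3; s3-1>s3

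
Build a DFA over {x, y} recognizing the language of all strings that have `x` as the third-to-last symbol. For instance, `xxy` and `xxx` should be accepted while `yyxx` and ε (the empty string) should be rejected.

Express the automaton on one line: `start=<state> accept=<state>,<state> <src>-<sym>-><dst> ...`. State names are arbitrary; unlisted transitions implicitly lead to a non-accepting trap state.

A DFA must remember the last 3 symbols (since which symbol is third-to-last isn't known until the input ends). Use one state per possible window of the last ≤3 symbols; accept from those whose window starts with `x`.
With 15 states:
          x    y  
>  q0     q1   q2 
   q1     q3   q4 
   q2     q5   q6 
   q3     q7   q8 
   q4     q9  q10 
   q5    q11  q12 
   q6    q13  q14 
 * q7     q7   q8 
 * q8     q9  q10 
 * q9    q11  q12 
 * q10   q13  q14 
   q11    q7   q8 
   q12    q9  q10 
   q13   q11  q12 
   q14   q13  q14 
(> = start, * = accepting)

start=q0 accept=q7,q8,q9,q10 q0-x->q1 q0-y->q2 q1-x->q3 q1-y->q4 q2-x->q5 q2-y->q6 q3-x->q7 q3-y->q8 q4-x->q9 q4-y->q10 q5-x->q11 q5-y->q12 q6-x->q13 q6-y->q14 q7-x->q7 q7-y->q8 q8-x->q9 q8-y->q10 q9-x->q11 q9-y->q12 q10-x->q13 q10-y->q14 q11-x->q7 q11-y->q8 q12-x->q9 q12-y->q10 q13-x->q11 q13-y->q12 q14-x->q13 q14-y->q14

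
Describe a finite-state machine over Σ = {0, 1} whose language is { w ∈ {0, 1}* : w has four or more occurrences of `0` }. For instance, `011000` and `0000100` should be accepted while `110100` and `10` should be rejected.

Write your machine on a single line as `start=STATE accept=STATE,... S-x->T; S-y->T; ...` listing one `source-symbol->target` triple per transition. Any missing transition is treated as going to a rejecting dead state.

start=S0; accept=S4,S5; S0-0->S1; S0-1->S0; S1-0->S2; S1-1->S1; S2-0->S3; S2-1->S2; S3-0->S4; S3-1->S3; S4-0->S5; S4-1->S4; S5-0->S5; S5-1->S5

Count `0`s, saturating at 5: states S0 through S4 mean 0 through 4 `0`s seen; S5 means more than 4. Each `0` increments (capped at S5); other symbols loop. Accept from {S4, S5}.
        0   1  
>  S0   S1  S0 
   S1   S2  S1 
   S2   S3  S2 
   S3   S4  S3 
 * S4   S5  S4 
 * S5   S5  S5 
(> = start, * = accepting)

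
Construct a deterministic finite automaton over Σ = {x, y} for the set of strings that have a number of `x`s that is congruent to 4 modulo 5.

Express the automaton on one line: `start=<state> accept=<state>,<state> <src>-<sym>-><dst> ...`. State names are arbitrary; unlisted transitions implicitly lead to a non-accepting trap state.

The only thing that matters is how many `x`s have appeared, reduced mod 5. Use one state per residue: q0 for 0, …, q4 for 4. Reading `x` moves to the next residue; anything else stays put. q4 is accepting.
With 5 states:
        x   y  
>  q0   q1  q0 
   q1   q2  q1 
   q2   q3  q2 
   q3   q4  q3 
 * q4   q0  q4 
(> = start, * = accepting)

start=q0 accept=q4 q0-x->q1 q0-y->q0 q1-x->q2 q1-y->q1 q2-x->q3 q2-y->q2 q3-x->q4 q3-y->q3 q4-x->q0 q4-y->q4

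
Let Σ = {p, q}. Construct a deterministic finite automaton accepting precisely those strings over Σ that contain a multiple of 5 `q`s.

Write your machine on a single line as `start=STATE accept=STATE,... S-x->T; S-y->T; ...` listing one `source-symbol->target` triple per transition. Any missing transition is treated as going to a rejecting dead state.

Keep the running count of `q`s modulo 5: each `q` advances along the cycle s0 → s1 → s2 → s3 → s4 → s0 while other symbols loop. Accept at s0.
        p   q  
>* s0   s0  s1 
   s1   s1  s2 
   s2   s2  s3 
   s3   s3  s4 
   s4   s4  s0 
(> = start, * = accepting)

start=s0; accept=s0; s0-p->s0; s0-q->s1; s1-p->s1; s1-q->s2; s2-p->s2; s2-q->s3; s3-p->s3; s3-q->s4; s4-p->s4; s4-q->s0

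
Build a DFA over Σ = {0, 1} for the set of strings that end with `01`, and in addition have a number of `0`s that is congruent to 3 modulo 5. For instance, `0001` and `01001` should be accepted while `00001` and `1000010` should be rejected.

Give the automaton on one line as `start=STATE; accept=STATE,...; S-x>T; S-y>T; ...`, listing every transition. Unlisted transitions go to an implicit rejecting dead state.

Run two small machines in parallel and take their product. The first has 3 states tracking how much of the suffix `01` has currently been matched; the second has 5 states tracking the count of `0`s modulo 5. A product state is a pair (one from each), accepting exactly when both do. Minimizing collapses redundant product states.
7 states suffice.
       0  1 
>  A   B  A 
   B   C  B 
   C   D  C 
   D   E  F 
   E   A  E 
 * F   E  G 
   G   E  G 
(> = start, * = accepting)

start=A; accept=F; A-0>B; A-1>A; B-0>C; B-1>B; C-0>D; C-1>C; D-0>E; D-1>F; E-0>A; E-1>E; F-0>E; F-1>G; G-0>E; G-1>G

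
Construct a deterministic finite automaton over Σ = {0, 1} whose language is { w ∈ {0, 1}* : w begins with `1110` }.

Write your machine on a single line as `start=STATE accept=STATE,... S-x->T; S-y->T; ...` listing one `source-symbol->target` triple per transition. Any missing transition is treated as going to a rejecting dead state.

Walk along `1110` while the input agrees: from s0 take `1` to s1, and so on. Any deviation drops to the rejecting sink s5. Once s4 is reached the prefix is confirmed and every continuation is accepted.
6 states suffice.
        0   1  
>  s0   s5  s1 
   s1   s5  s2 
   s2   s5  s3 
   s3   s4  s5 
 * s4   s4  s4 
   s5   s5  s5 
(> = start, * = accepting)

start=s0; accept=s4; s0-0->s5; s0-1->s1; s1-0->s5; s1-1->s2; s2-0->s5; s2-1->s3; s3-0->s4; s3-1->s5; s4-0->s4; s4-1->s4; s5-0->s5; s5-1->s5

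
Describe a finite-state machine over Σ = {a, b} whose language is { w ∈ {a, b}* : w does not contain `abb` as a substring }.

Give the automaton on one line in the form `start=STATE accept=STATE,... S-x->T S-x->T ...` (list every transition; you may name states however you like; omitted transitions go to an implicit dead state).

start=q0 accept=q0,q1,q2 q0-a->q1 q0-b->q0 q1-a->q1 q1-b->q2 q2-a->q1 q2-b->q3 q3-a->q3 q3-b->q3

This is the complement of 'contains `abb`'. Use the same substring-matching states — q0 through q3 holding how much of `abb` has just been matched — but flip the accepting set: everything except the trap q3 accepts.
A 4-state machine:
        a   b  
>* q0   q1  q0 
 * q1   q1  q2 
 * q2   q1  q3 
   q3   q3  q3 
(> = start, * = accepting)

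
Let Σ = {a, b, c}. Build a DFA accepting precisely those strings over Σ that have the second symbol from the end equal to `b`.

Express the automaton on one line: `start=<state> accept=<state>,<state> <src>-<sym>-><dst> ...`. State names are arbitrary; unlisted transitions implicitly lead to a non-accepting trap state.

start=s0 accept=s7,s8,s9 s0-a->s1 s0-b->s2 s0-c->s3 s1-a->s4 s1-b->s5 s1-c->s6 s2-a->s7 s2-b->s8 s2-c->s9 s3-a->s10 s3-b->s11 s3-c->s12 s4-a->s4 s4-b->s5 s4-c->s6 s5-a->s7 s5-b->s8 s5-c->s9 s6-a->s10 s6-b->s11 s6-c->s12 s7-a->s4 s7-b->s5 s7-c->s6 s8-a->s7 s8-b->s8 s8-c->s9 s9-a->s10 s9-b->s11 s9-c->s12 s10-a->s4 s10-b->s5 s10-c->s6 s11-a->s7 s11-b->s8 s11-c->s9 s12-a->s10 s12-b->s11 s12-c->s12

Because acceptance depends on a position counted from the end, the machine has to buffer the most recent 2 symbols. Make each state the string of the last up-to-2 symbols read; on input `x` shift the window left and append `x`. Accept when the buffered window has length 2 and begins with `b`.
With 13 states:
          a    b    c  
>  s0     s1   s2   s3 
   s1     s4   s5   s6 
   s2     s7   s8   s9 
   s3    s10  s11  s12 
   s4     s4   s5   s6 
   s5     s7   s8   s9 
   s6    s10  s11  s12 
 * s7     s4   s5   s6 
 * s8     s7   s8   s9 
 * s9    s10  s11  s12 
   s10    s4   s5   s6 
   s11    s7   s8   s9 
   s12   s10  s11  s12 
(> = start, * = accepting)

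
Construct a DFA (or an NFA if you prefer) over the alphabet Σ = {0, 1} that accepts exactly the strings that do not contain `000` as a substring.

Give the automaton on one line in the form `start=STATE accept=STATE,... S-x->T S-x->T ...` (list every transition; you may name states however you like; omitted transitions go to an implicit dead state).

start=q0 accept=q0,q1,q2 q0-0->q1 q0-1->q0 q1-0->q2 q1-1->q0 q2-0->q3 q2-1->q0 q3-0->q3 q3-1->q3

This is the complement of 'contains `000`'. Use the same substring-matching states — q0 through q3 holding how much of `000` has just been matched — but flip the accepting set: everything except the trap q3 accepts.
A 4-state machine:
        0   1  
>* q0   q1  q0 
 * q1   q2  q0 
 * q2   q3  q0 
   q3   q3  q3 
(> = start, * = accepting)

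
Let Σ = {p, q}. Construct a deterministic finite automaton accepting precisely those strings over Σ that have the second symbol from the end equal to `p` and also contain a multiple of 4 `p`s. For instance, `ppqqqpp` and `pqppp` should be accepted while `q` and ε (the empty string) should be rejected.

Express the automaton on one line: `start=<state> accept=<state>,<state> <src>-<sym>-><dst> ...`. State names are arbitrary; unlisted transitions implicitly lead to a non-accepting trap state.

Handle the two conditions separately and then intersect. The first has 7 states tracking the last 2 symbols read; the second has 4 states tracking the count of `p`s modulo 4. A product state is a pair (one from each), accepting exactly when both do.
19 states suffice.
       p  q 
>  A   B  C 
   B   D  E 
   C   F  G 
   D   H  I 
   E   J  K 
   F   D  E 
   G   F  G 
   H   L  M 
   I   N  O 
   J   H  I 
   K   J  K 
 * L   P  Q 
   M   R  S 
   N   L  M 
   O   N  O 
   P   D  E 
 * Q   F  G 
   R   P  Q 
   S   R  S 
(> = start, * = accepting)

start=A accept=L,Q A-p->B A-q->C B-p->D B-q->E C-p->F C-q->G D-p->H D-q->I E-p->J E-q->K F-p->D F-q->E G-p->F G-q->G H-p->L H-q->M I-p->N I-q->O J-p->H J-q->I K-p->J K-q->K L-p->P L-q->Q M-p->R M-q->S N-p->L N-q->M O-p->N O-q->O P-p->D P-q->E Q-p->F Q-q->G R-p->P R-q->Q S-p->R S-q->S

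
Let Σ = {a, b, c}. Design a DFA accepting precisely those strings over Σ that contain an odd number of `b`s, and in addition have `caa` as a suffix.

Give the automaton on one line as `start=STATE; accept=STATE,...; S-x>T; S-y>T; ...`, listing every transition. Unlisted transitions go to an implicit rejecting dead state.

start=s0; accept=s4; s0-a>s0; s0-b>s1; s0-c>s0; s1-a>s1; s1-b>s0; s1-c>s2; s2-a>s3; s2-b>s0; s2-c>s2; s3-a>s4; s3-b>s0; s3-c>s2; s4-a>s1; s4-b>s0; s4-c>s2

Build one automaton per condition and run them in lockstep. One (2 states) tracks the count of `b`s modulo 2; the other (4 states) tracks how much of the suffix `caa` has currently been matched. Each combined state is a pair, one component from each; accept when both components accept. Minimizing collapses redundant product states.
With 5 states:
        a   b   c  
>  s0   s0  s1  s0 
   s1   s1  s0  s2 
   s2   s3  s0  s2 
   s3   s4  s0  s2 
 * s4   s1  s0  s2 
(> = start, * = accepting)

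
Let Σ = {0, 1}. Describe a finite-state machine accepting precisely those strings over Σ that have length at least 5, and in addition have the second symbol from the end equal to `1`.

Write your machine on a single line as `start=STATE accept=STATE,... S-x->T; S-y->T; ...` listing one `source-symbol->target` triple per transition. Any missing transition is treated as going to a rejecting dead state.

start=S0; accept=S5,S6; S0-0->S1; S0-1->S1; S1-0->S2; S1-1->S2; S2-0->S3; S2-1->S3; S3-0->S3; S3-1->S4; S4-0->S5; S4-1->S6; S5-0->S3; S5-1->S4; S6-0->S5; S6-1->S6

Run two small machines in parallel and take their product. The first has 7 states tracking the input length, saturating at 6; the second has 7 states tracking the last 2 symbols read. A product state is a pair (one from each), accepting exactly when both do. After merging equivalent states the machine shrinks.
With 7 states:
        0   1  
>  S0   S1  S1 
   S1   S2  S2 
   S2   S3  S3 
   S3   S3  S4 
   S4   S5  S6 
 * S5   S3  S4 
 * S6   S5  S6 
(> = start, * = accepting)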